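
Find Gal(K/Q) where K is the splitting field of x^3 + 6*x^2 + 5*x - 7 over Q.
Gal(K/Q) = S_3 (symmetric group of order 6)

Compute the discriminant of x^3 + (6)*x^2 + (5)*x + (-7): Δ = 1345. Since Δ is not a rational square, the Galois group is not contained in A_3; it must be the full S_3 (irreducibility of the cubic rules out anything smaller).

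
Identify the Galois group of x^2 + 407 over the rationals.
Gal(K/Q) = Z/2Z (cyclic of order 2)

x^2 + 407 is irreducible over Q since -407 is not a rational square. The splitting field Q(sqrt(-407)) has degree 2 over Q, and its unique nontrivial automorphism is sqrt(-407) ↦ -sqrt(-407). Hence Gal(Q(sqrt(-407))/Q) = Z/2Z.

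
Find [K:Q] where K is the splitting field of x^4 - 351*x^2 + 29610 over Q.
[K:Q] = 4

f factors as (x^2 - 141)(x^2 - 210); the splitting field is K = Q(sqrt(141), sqrt(210)). Since 141, 210, and 29610 are all non-squares in Q, the three subfields Q(sqrt(141)), Q(sqrt(210)), Q(sqrt(29610)) are distinct degree-2 extensions, so [K:Q] = 4 (Klein four Galois group).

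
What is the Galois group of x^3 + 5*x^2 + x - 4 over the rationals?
Gal(K/Q) = S_3 (symmetric group of order 6)

Compute the discriminant of x^3 + (5)*x^2 + (1)*x + (-4): Δ = 1229. Since Δ is not a rational square, the Galois group is not contained in A_3; it must be the full S_3 (irreducibility of the cubic rules out anything smaller).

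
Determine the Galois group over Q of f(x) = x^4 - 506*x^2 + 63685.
Gal(K/Q) = V_4 (Klein four-group, Z/2Z × Z/2Z)

f factors as (x^2 - 235)(x^2 - 271), so the splitting field is K = Q(sqrt(235), sqrt(271)). The elements 235, 271, 63685 are all non-squares in Q, so sqrt(235) and sqrt(271) generate independent quadratic extensions. Thus [K:Q] = 4 and Gal(K/Q) is generated by the two order-2 automorphisms sqrt(235) ↦ -sqrt(235) and sqrt(271) ↦ -sqrt(271), giving V_4.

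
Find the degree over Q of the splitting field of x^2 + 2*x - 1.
[K:Q] = 2

The discriminant of x^2 + (2)*x + (-1) is b^2 - 4c = 4 - (-4) = 8. Since 8 is not a perfect square in Q, the polynomial is irreducible over Q. Its two roots generate a degree-2 extension, so [K:Q] = 2.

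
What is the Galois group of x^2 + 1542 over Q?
Gal(K/Q) = Z/2Z (cyclic of order 2)

x^2 + 1542 is irreducible over Q since -1542 is not a rational square. The splitting field Q(sqrt(-1542)) has degree 2 over Q, and its unique nontrivial automorphism is sqrt(-1542) ↦ -sqrt(-1542). Hence Gal(Q(sqrt(-1542))/Q) = Z/2Z.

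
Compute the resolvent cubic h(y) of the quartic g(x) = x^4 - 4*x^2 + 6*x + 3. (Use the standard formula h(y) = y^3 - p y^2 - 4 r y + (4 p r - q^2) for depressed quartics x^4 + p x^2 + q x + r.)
h(y) = y^3 + 4*y^2 - 12*y - 84

Identify coefficients: p = -4, q = 6, r = 3.
Plug into h(y) = y^3 - p y^2 - 4 r y + (4 p r - q^2):
  h(y) = y^3 - (-4) y^2 - 4*(3) y + (4*(-4)*(3) - (6)^2)
       = y^3 + (4) y^2 + (-12) y + (-84).
Simplifying: h(y) = y^3 + 4*y^2 - 12*y - 84.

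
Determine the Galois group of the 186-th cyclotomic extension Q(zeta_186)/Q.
|Gal(Q(zeta_186)/Q)| = phi(186) = 60; group ≅ (Z/186Z)^* ≅ Z/2Z × Z/30Z

The n-th cyclotomic polynomial Φ_186(x) is the minimal polynomial of zeta_186 over Q and has degree phi(186) = 60. So Q(zeta_186) is a degree-60 Galois extension with Galois group (Z/186Z)^*. By CRT, (Z/186Z)^* ≅ (Z/2Z)^* × (Z/3Z)^* × (Z/31Z)^*. Each prime-power unit group is (Z/2Z)^* ≅ trivial group (order 1); (Z/3Z)^* ≅ Z/2Z; (Z/31Z)^* ≅ Z/30Z. Hence Gal(Q(zeta_186)/Q) ≅ Z/2Z × Z/30Z.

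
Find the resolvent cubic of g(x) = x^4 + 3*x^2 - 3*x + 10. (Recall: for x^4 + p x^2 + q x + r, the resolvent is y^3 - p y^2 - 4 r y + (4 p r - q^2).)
h(y) = y^3 - 3*y^2 - 40*y + 111

Identify coefficients: p = 3, q = -3, r = 10.
Plug into h(y) = y^3 - p y^2 - 4 r y + (4 p r - q^2):
  h(y) = y^3 - (3) y^2 - 4*(10) y + (4*(3)*(10) - (-3)^2)
       = y^3 + (-3) y^2 + (-40) y + (111).
Simplifying: h(y) = y^3 - 3*y^2 - 40*y + 111.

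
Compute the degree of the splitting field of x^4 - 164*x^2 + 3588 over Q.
[K:Q] = 4

f factors as (x^2 - 138)(x^2 - 26); the splitting field is K = Q(sqrt(138), sqrt(26)). Since 138, 26, and 3588 are all non-squares in Q, the three subfields Q(sqrt(138)), Q(sqrt(26)), Q(sqrt(3588)) are distinct degree-2 extensions, so [K:Q] = 4 (Klein four Galois group).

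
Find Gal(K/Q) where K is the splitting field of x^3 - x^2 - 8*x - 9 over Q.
Gal(K/Q) = S_3 (symmetric group of order 6)

Compute the discriminant of x^3 + (-1)*x^2 + (-8)*x + (-9): Δ = -1407. Since Δ is not a rational square, the Galois group is not contained in A_3; it must be the full S_3 (irreducibility of the cubic rules out anything smaller).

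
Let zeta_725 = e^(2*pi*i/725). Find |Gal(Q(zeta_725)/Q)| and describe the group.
|Gal(Q(zeta_725)/Q)| = phi(725) = 560; group ≅ (Z/725Z)^* ≅ Z/20Z × Z/28Z

The n-th cyclotomic polynomial Φ_725(x) is the minimal polynomial of zeta_725 over Q and has degree phi(725) = 560. So Q(zeta_725) is a degree-560 Galois extension with Galois group (Z/725Z)^*. By CRT, (Z/725Z)^* ≅ (Z/25Z)^* × (Z/29Z)^*. Each prime-power unit group is (Z/25Z)^* ≅ Z/20Z; (Z/29Z)^* ≅ Z/28Z. Hence Gal(Q(zeta_725)/Q) ≅ Z/20Z × Z/28Z.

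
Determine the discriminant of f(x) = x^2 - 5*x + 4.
Δ = 9

For a quadratic a x^2 + b x + c the discriminant is Δ = b^2 - 4ac = (-5)^2 - 4*(1)*(4) = 25 - (16) = 9.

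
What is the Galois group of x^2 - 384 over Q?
Gal(K/Q) = Z/2Z (cyclic of order 2)

x^2 - 384 is irreducible over Q since 384 is not a rational square. The splitting field Q(sqrt(384)) has degree 2 over Q, and its unique nontrivial automorphism is sqrt(384) ↦ -sqrt(384). Hence Gal(Q(sqrt(384))/Q) = Z/2Z.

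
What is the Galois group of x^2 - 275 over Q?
Gal(K/Q) = Z/2Z (cyclic of order 2)

x^2 - 275 is irreducible over Q since 275 is not a rational square. The splitting field Q(sqrt(275)) has degree 2 over Q, and its unique nontrivial automorphism is sqrt(275) ↦ -sqrt(275). Hence Gal(Q(sqrt(275))/Q) = Z/2Z.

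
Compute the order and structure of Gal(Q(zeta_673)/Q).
|Gal(Q(zeta_673)/Q)| = phi(673) = 672; group ≅ (Z/673Z)^* ≅ Z/672Z

The n-th cyclotomic polynomial Φ_673(x) is the minimal polynomial of zeta_673 over Q and has degree phi(673) = 672. So Q(zeta_673) is a degree-672 Galois extension with Galois group (Z/673Z)^*. (Z/673Z)^* is cyclic since 673 is an odd prime power (or 4). Hence Gal(Q(zeta_673)/Q) ≅ Z/672Z.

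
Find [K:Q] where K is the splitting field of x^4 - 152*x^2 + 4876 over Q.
[K:Q] = 4

f factors as (x^2 - 106)(x^2 - 46); the splitting field is K = Q(sqrt(106), sqrt(46)). Since 106, 46, and 4876 are all non-squares in Q, the three subfields Q(sqrt(106)), Q(sqrt(46)), Q(sqrt(4876)) are distinct degree-2 extensions, so [K:Q] = 4 (Klein four Galois group).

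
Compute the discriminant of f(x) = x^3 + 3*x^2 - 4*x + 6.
Δ = -2516

For x^3 + a x^2 + b x + c the discriminant is Δ = 18 a b c - 4 a^3 c + a^2 b^2 - 4 b^3 - 27 c^2.
Plug a = 3, b = -4, c = 6:
  18*(3)*(-4)*(6) - 4*(3)^3*(6) + (3)^2*(-4)^2 - 4*(-4)^3 - 27*(6)^2
  = -1296 + (-648) + 144 + (256) + (-972)
  = -2516.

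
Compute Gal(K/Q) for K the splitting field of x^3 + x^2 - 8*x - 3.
Gal(K/Q) = S_3 (symmetric group of order 6)

Compute the discriminant of x^3 + (1)*x^2 + (-8)*x + (-3): Δ = 2313. Since Δ is not a rational square, the Galois group is not contained in A_3; it must be the full S_3 (irreducibility of the cubic rules out anything smaller).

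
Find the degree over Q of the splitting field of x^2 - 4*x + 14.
[K:Q] = 2

The discriminant of x^2 + (-4)*x + (14) is b^2 - 4c = 16 - (56) = -40. Since -40 is not a perfect square in Q, the polynomial is irreducible over Q. Its two roots generate a degree-2 extension, so [K:Q] = 2.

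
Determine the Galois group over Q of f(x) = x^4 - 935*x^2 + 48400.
Gal(K/Q) = Z/2Z (cyclic of order 2)

f factors as (x^2 - 55)(x^2 - 880), so the splitting field is K = Q(sqrt(55), sqrt(880)). The squarefree part of 55 is 55 and the squarefree part of 880 is also 55, so sqrt(55) and sqrt(880) are both rational multiples of sqrt(55). Hence Q(sqrt(55)) = Q(sqrt(880)) = Q(sqrt(55)), and the splitting field collapses to a single degree-2 extension with Galois group Z/2Z.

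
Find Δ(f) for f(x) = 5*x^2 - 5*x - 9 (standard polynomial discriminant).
Δ = 205

For a quadratic a x^2 + b x + c the discriminant is Δ = b^2 - 4ac = (-5)^2 - 4*(5)*(-9) = 25 - (-180) = 205.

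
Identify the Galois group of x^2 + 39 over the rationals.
Gal(K/Q) = Z/2Z (cyclic of order 2)

x^2 + 39 is irreducible over Q since -39 is not a rational square. The splitting field Q(sqrt(-39)) has degree 2 over Q, and its unique nontrivial automorphism is sqrt(-39) ↦ -sqrt(-39). Hence Gal(Q(sqrt(-39))/Q) = Z/2Z.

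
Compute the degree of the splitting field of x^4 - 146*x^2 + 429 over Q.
[K:Q] = 4

f factors as (x^2 - 143)(x^2 - 3); the splitting field is K = Q(sqrt(143), sqrt(3)). Since 143, 3, and 429 are all non-squares in Q, the three subfields Q(sqrt(143)), Q(sqrt(3)), Q(sqrt(429)) are distinct degree-2 extensions, so [K:Q] = 4 (Klein four Galois group).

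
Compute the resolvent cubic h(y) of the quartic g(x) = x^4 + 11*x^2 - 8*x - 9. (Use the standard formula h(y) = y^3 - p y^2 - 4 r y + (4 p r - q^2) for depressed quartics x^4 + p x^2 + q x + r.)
h(y) = y^3 - 11*y^2 + 36*y - 460

Identify coefficients: p = 11, q = -8, r = -9.
Plug into h(y) = y^3 - p y^2 - 4 r y + (4 p r - q^2):
  h(y) = y^3 - (11) y^2 - 4*(-9) y + (4*(11)*(-9) - (-8)^2)
       = y^3 + (-11) y^2 + (36) y + (-460).
Simplifying: h(y) = y^3 - 11*y^2 + 36*y - 460.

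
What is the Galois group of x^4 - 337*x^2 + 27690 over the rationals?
Gal(K/Q) = V_4 (Klein four-group, Z/2Z × Z/2Z)

f factors as (x^2 - 142)(x^2 - 195), so the splitting field is K = Q(sqrt(142), sqrt(195)). The elements 142, 195, 27690 are all non-squares in Q, so sqrt(142) and sqrt(195) generate independent quadratic extensions. Thus [K:Q] = 4 and Gal(K/Q) is generated by the two order-2 automorphisms sqrt(142) ↦ -sqrt(142) and sqrt(195) ↦ -sqrt(195), giving V_4.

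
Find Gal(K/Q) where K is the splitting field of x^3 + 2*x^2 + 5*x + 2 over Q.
Gal(K/Q) = S_3 (symmetric group of order 6)

Compute the discriminant of x^3 + (2)*x^2 + (5)*x + (2): Δ = -212. Since Δ is not a rational square, the Galois group is not contained in A_3; it must be the full S_3 (irreducibility of the cubic rules out anything smaller).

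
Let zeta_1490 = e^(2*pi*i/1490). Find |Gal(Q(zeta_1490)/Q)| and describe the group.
|Gal(Q(zeta_1490)/Q)| = phi(1490) = 592; group ≅ (Z/1490Z)^* ≅ Z/4Z × Z/148Z

The n-th cyclotomic polynomial Φ_1490(x) is the minimal polynomial of zeta_1490 over Q and has degree phi(1490) = 592. So Q(zeta_1490) is a degree-592 Galois extension with Galois group (Z/1490Z)^*. By CRT, (Z/1490Z)^* ≅ (Z/2Z)^* × (Z/5Z)^* × (Z/149Z)^*. Each prime-power unit group is (Z/2Z)^* ≅ trivial group (order 1); (Z/5Z)^* ≅ Z/4Z; (Z/149Z)^* ≅ Z/148Z. Hence Gal(Q(zeta_1490)/Q) ≅ Z/4Z × Z/148Z.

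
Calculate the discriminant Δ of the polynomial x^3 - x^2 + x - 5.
Δ = -608

For x^3 + a x^2 + b x + c the discriminant is Δ = 18 a b c - 4 a^3 c + a^2 b^2 - 4 b^3 - 27 c^2.
Plug a = -1, b = 1, c = -5:
  18*(-1)*(1)*(-5) - 4*(-1)^3*(-5) + (-1)^2*(1)^2 - 4*(1)^3 - 27*(-5)^2
  = 90 + (-20) + 1 + (-4) + (-675)
  = -608.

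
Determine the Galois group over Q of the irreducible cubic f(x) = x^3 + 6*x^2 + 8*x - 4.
Gal(K/Q) = S_3 (symmetric group of order 6)

Compute the discriminant of x^3 + (6)*x^2 + (8)*x + (-4): Δ = -176. Since Δ is not a rational square, the Galois group is not contained in A_3; it must be the full S_3 (irreducibility of the cubic rules out anything smaller).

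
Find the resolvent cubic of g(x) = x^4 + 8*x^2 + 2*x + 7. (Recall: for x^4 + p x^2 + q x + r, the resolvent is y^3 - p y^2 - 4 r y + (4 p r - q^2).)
h(y) = y^3 - 8*y^2 - 28*y + 220

Identify coefficients: p = 8, q = 2, r = 7.
Plug into h(y) = y^3 - p y^2 - 4 r y + (4 p r - q^2):
  h(y) = y^3 - (8) y^2 - 4*(7) y + (4*(8)*(7) - (2)^2)
       = y^3 + (-8) y^2 + (-28) y + (220).
Simplifying: h(y) = y^3 - 8*y^2 - 28*y + 220.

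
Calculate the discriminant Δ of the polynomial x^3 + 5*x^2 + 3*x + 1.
Δ = -140

For x^3 + a x^2 + b x + c the discriminant is Δ = 18 a b c - 4 a^3 c + a^2 b^2 - 4 b^3 - 27 c^2.
Plug a = 5, b = 3, c = 1:
  18*(5)*(3)*(1) - 4*(5)^3*(1) + (5)^2*(3)^2 - 4*(3)^3 - 27*(1)^2
  = 270 + (-500) + 225 + (-108) + (-27)
  = -140.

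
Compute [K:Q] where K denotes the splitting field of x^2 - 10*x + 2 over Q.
[K:Q] = 2

The discriminant of x^2 + (-10)*x + (2) is b^2 - 4c = 100 - (8) = 92. Since 92 is not a perfect square in Q, the polynomial is irreducible over Q. Its two roots generate a degree-2 extension, so [K:Q] = 2.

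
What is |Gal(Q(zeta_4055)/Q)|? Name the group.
|Gal(Q(zeta_4055)/Q)| = phi(4055) = 3240; group ≅ (Z/4055Z)^* ≅ Z/4Z × Z/810Z

The n-th cyclotomic polynomial Φ_4055(x) is the minimal polynomial of zeta_4055 over Q and has degree phi(4055) = 3240. So Q(zeta_4055) is a degree-3240 Galois extension with Galois group (Z/4055Z)^*. By CRT, (Z/4055Z)^* ≅ (Z/5Z)^* × (Z/811Z)^*. Each prime-power unit group is (Z/5Z)^* ≅ Z/4Z; (Z/811Z)^* ≅ Z/810Z. Hence Gal(Q(zeta_4055)/Q) ≅ Z/4Z × Z/810Z.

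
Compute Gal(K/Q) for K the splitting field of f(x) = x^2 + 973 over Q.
Gal(K/Q) = Z/2Z (cyclic of order 2)

x^2 + 973 is irreducible over Q since -973 is not a rational square. The splitting field Q(sqrt(-973)) has degree 2 over Q, and its unique nontrivial automorphism is sqrt(-973) ↦ -sqrt(-973). Hence Gal(Q(sqrt(-973))/Q) = Z/2Z.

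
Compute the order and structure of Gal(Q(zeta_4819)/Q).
|Gal(Q(zeta_4819)/Q)| = phi(4819) = 4680; group ≅ (Z/4819Z)^* ≅ Z/60Z × Z/78Z

The n-th cyclotomic polynomial Φ_4819(x) is the minimal polynomial of zeta_4819 over Q and has degree phi(4819) = 4680. So Q(zeta_4819) is a degree-4680 Galois extension with Galois group (Z/4819Z)^*. By CRT, (Z/4819Z)^* ≅ (Z/61Z)^* × (Z/79Z)^*. Each prime-power unit group is (Z/61Z)^* ≅ Z/60Z; (Z/79Z)^* ≅ Z/78Z. Hence Gal(Q(zeta_4819)/Q) ≅ Z/60Z × Z/78Z.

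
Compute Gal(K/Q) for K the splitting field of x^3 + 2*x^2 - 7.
Gal(K/Q) = S_3 (symmetric group of order 6)

Compute the discriminant of x^3 + (2)*x^2 + (0)*x + (-7): Δ = -1099. Since Δ is not a rational square, the Galois group is not contained in A_3; it must be the full S_3 (irreducibility of the cubic rules out anything smaller).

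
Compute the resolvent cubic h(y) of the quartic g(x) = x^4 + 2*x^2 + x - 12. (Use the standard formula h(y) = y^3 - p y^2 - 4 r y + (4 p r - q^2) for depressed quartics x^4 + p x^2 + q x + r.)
h(y) = y^3 - 2*y^2 + 48*y - 97

Identify coefficients: p = 2, q = 1, r = -12.
Plug into h(y) = y^3 - p y^2 - 4 r y + (4 p r - q^2):
  h(y) = y^3 - (2) y^2 - 4*(-12) y + (4*(2)*(-12) - (1)^2)
       = y^3 + (-2) y^2 + (48) y + (-97).
Simplifying: h(y) = y^3 - 2*y^2 + 48*y - 97.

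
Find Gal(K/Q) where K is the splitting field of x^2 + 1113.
Gal(K/Q) = Z/2Z (cyclic of order 2)

x^2 + 1113 is irreducible over Q since -1113 is not a rational square. The splitting field Q(sqrt(-1113)) has degree 2 over Q, and its unique nontrivial automorphism is sqrt(-1113) ↦ -sqrt(-1113). Hence Gal(Q(sqrt(-1113))/Q) = Z/2Z.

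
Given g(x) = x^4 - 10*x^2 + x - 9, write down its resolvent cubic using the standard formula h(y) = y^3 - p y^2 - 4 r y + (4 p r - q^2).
h(y) = y^3 + 10*y^2 + 36*y + 359

Identify coefficients: p = -10, q = 1, r = -9.
Plug into h(y) = y^3 - p y^2 - 4 r y + (4 p r - q^2):
  h(y) = y^3 - (-10) y^2 - 4*(-9) y + (4*(-10)*(-9) - (1)^2)
       = y^3 + (10) y^2 + (36) y + (359).
Simplifying: h(y) = y^3 + 10*y^2 + 36*y + 359.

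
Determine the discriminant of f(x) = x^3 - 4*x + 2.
Δ = 148

For a depressed cubic x^3 + p x + q the discriminant is Δ = -4 p^3 - 27 q^2 = -4*(-4)^3 - 27*(2)^2 = 256 - 108 = 148.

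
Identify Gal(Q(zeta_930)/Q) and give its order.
|Gal(Q(zeta_930)/Q)| = phi(930) = 240; group ≅ (Z/930Z)^* ≅ Z/2Z × Z/4Z × Z/30Z

The n-th cyclotomic polynomial Φ_930(x) is the minimal polynomial of zeta_930 over Q and has degree phi(930) = 240. So Q(zeta_930) is a degree-240 Galois extension with Galois group (Z/930Z)^*. By CRT, (Z/930Z)^* ≅ (Z/2Z)^* × (Z/3Z)^* × (Z/5Z)^* × (Z/31Z)^*. Each prime-power unit group is (Z/2Z)^* ≅ trivial group (order 1); (Z/3Z)^* ≅ Z/2Z; (Z/5Z)^* ≅ Z/4Z; (Z/31Z)^* ≅ Z/30Z. Hence Gal(Q(zeta_930)/Q) ≅ Z/2Z × Z/4Z × Z/30Z.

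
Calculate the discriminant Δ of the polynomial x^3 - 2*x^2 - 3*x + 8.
Δ = -464

For x^3 + a x^2 + b x + c the discriminant is Δ = 18 a b c - 4 a^3 c + a^2 b^2 - 4 b^3 - 27 c^2.
Plug a = -2, b = -3, c = 8:
  18*(-2)*(-3)*(8) - 4*(-2)^3*(8) + (-2)^2*(-3)^2 - 4*(-3)^3 - 27*(8)^2
  = 864 + (256) + 36 + (108) + (-1728)
  = -464.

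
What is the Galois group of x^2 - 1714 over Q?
Gal(K/Q) = Z/2Z (cyclic of order 2)

x^2 - 1714 is irreducible over Q since 1714 is not a rational square. The splitting field Q(sqrt(1714)) has degree 2 over Q, and its unique nontrivial automorphism is sqrt(1714) ↦ -sqrt(1714). Hence Gal(Q(sqrt(1714))/Q) = Z/2Z.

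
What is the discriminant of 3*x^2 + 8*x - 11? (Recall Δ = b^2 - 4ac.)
Δ = 196

For a quadratic a x^2 + b x + c the discriminant is Δ = b^2 - 4ac = (8)^2 - 4*(3)*(-11) = 64 - (-132) = 196.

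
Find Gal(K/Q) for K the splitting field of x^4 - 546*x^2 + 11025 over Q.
Gal(K/Q) = Z/2Z (cyclic of order 2)

f factors as (x^2 - 21)(x^2 - 525), so the splitting field is K = Q(sqrt(21), sqrt(525)). The squarefree part of 21 is 21 and the squarefree part of 525 is also 21, so sqrt(21) and sqrt(525) are both rational multiples of sqrt(21). Hence Q(sqrt(21)) = Q(sqrt(525)) = Q(sqrt(21)), and the splitting field collapses to a single degree-2 extension with Galois group Z/2Z.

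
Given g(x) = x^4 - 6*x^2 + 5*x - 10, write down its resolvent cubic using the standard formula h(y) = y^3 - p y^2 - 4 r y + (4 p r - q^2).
h(y) = y^3 + 6*y^2 + 40*y + 215

Identify coefficients: p = -6, q = 5, r = -10.
Plug into h(y) = y^3 - p y^2 - 4 r y + (4 p r - q^2):
  h(y) = y^3 - (-6) y^2 - 4*(-10) y + (4*(-6)*(-10) - (5)^2)
       = y^3 + (6) y^2 + (40) y + (215).
Simplifying: h(y) = y^3 + 6*y^2 + 40*y + 215.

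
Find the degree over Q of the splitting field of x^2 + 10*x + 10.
[K:Q] = 2

The discriminant of x^2 + (10)*x + (10) is b^2 - 4c = 100 - (40) = 60. Since 60 is not a perfect square in Q, the polynomial is irreducible over Q. Its two roots generate a degree-2 extension, so [K:Q] = 2.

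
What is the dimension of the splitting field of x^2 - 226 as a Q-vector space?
[K:Q] = 2

The polynomial x^2 - 226 is irreducible over Q since 226 is not a perfect square. Its splitting field is Q(sqrt(226)), which has degree 2 over Q.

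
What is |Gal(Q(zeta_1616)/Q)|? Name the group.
|Gal(Q(zeta_1616)/Q)| = phi(1616) = 800; group ≅ (Z/1616Z)^* ≅ Z/2Z × Z/4Z × Z/100Z

The n-th cyclotomic polynomial Φ_1616(x) is the minimal polynomial of zeta_1616 over Q and has degree phi(1616) = 800. So Q(zeta_1616) is a degree-800 Galois extension with Galois group (Z/1616Z)^*. By CRT, (Z/1616Z)^* ≅ (Z/16Z)^* × (Z/101Z)^*. Each prime-power unit group is (Z/16Z)^* ≅ Z/2Z × Z/4Z; (Z/101Z)^* ≅ Z/100Z. Hence Gal(Q(zeta_1616)/Q) ≅ Z/2Z × Z/4Z × Z/100Z.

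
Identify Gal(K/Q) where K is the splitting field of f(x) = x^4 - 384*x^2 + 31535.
Gal(K/Q) = V_4 (Klein four-group, Z/2Z × Z/2Z)

f factors as (x^2 - 119)(x^2 - 265), so the splitting field is K = Q(sqrt(119), sqrt(265)). The elements 119, 265, 31535 are all non-squares in Q, so sqrt(119) and sqrt(265) generate independent quadratic extensions. Thus [K:Q] = 4 and Gal(K/Q) is generated by the two order-2 automorphisms sqrt(119) ↦ -sqrt(119) and sqrt(265) ↦ -sqrt(265), giving V_4.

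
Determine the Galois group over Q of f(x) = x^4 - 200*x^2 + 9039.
Gal(K/Q) = V_4 (Klein four-group, Z/2Z × Z/2Z)

f factors as (x^2 - 131)(x^2 - 69), so the splitting field is K = Q(sqrt(131), sqrt(69)). The elements 131, 69, 9039 are all non-squares in Q, so sqrt(131) and sqrt(69) generate independent quadratic extensions. Thus [K:Q] = 4 and Gal(K/Q) is generated by the two order-2 automorphisms sqrt(131) ↦ -sqrt(131) and sqrt(69) ↦ -sqrt(69), giving V_4.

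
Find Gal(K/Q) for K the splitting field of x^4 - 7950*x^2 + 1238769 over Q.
Gal(K/Q) = Z/2Z (cyclic of order 2)

f factors as (x^2 - 159)(x^2 - 7791), so the splitting field is K = Q(sqrt(159), sqrt(7791)). The squarefree part of 159 is 159 and the squarefree part of 7791 is also 159, so sqrt(159) and sqrt(7791) are both rational multiples of sqrt(159). Hence Q(sqrt(159)) = Q(sqrt(7791)) = Q(sqrt(159)), and the splitting field collapses to a single degree-2 extension with Galois group Z/2Z.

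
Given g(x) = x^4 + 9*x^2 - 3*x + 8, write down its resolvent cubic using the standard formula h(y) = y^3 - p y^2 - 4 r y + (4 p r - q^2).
h(y) = y^3 - 9*y^2 - 32*y + 279

Identify coefficients: p = 9, q = -3, r = 8.
Plug into h(y) = y^3 - p y^2 - 4 r y + (4 p r - q^2):
  h(y) = y^3 - (9) y^2 - 4*(8) y + (4*(9)*(8) - (-3)^2)
       = y^3 + (-9) y^2 + (-32) y + (279).
Simplifying: h(y) = y^3 - 9*y^2 - 32*y + 279.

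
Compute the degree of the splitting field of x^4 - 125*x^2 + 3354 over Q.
[K:Q] = 4

f factors as (x^2 - 39)(x^2 - 86); the splitting field is K = Q(sqrt(39), sqrt(86)). Since 39, 86, and 3354 are all non-squares in Q, the three subfields Q(sqrt(39)), Q(sqrt(86)), Q(sqrt(3354)) are distinct degree-2 extensions, so [K:Q] = 4 (Klein four Galois group).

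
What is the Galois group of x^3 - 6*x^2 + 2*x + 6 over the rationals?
Gal(K/Q) = S_3 (symmetric group of order 6)

Compute the discriminant of x^3 + (-6)*x^2 + (2)*x + (6): Δ = 3028. Since Δ is not a rational square, the Galois group is not contained in A_3; it must be the full S_3 (irreducibility of the cubic rules out anything smaller).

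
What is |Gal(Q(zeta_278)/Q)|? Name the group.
|Gal(Q(zeta_278)/Q)| = phi(278) = 138; group ≅ (Z/278Z)^* ≅ Z/138Z

The n-th cyclotomic polynomial Φ_278(x) is the minimal polynomial of zeta_278 over Q and has degree phi(278) = 138. So Q(zeta_278) is a degree-138 Galois extension with Galois group (Z/278Z)^*. By CRT, (Z/278Z)^* ≅ (Z/2Z)^* × (Z/139Z)^*. Each prime-power unit group is (Z/2Z)^* ≅ trivial group (order 1); (Z/139Z)^* ≅ Z/138Z. Hence Gal(Q(zeta_278)/Q) ≅ Z/138Z.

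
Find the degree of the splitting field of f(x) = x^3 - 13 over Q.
[K:Q] = 6

x^3 - 13 has one real root r = 13^(1/3) and two complex roots r*zeta_3, r*zeta_3^2 where zeta_3 = e^(2*pi*i/3). The splitting field is Q(r, zeta_3). [Q(r):Q] = 3 and [Q(zeta_3):Q] = 2 with gcd = 1, so [Q(r, zeta_3):Q] = 3 * 2 = 6.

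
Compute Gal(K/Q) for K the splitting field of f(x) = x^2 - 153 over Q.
Gal(K/Q) = Z/2Z (cyclic of order 2)

x^2 - 153 is irreducible over Q since 153 is not a rational square. The splitting field Q(sqrt(153)) has degree 2 over Q, and its unique nontrivial automorphism is sqrt(153) ↦ -sqrt(153). Hence Gal(Q(sqrt(153))/Q) = Z/2Z.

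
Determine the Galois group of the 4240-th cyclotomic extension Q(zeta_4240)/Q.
|Gal(Q(zeta_4240)/Q)| = phi(4240) = 1664; group ≅ (Z/4240Z)^* ≅ Z/2Z × Z/4Z × Z/4Z × Z/52Z

The n-th cyclotomic polynomial Φ_4240(x) is the minimal polynomial of zeta_4240 over Q and has degree phi(4240) = 1664. So Q(zeta_4240) is a degree-1664 Galois extension with Galois group (Z/4240Z)^*. By CRT, (Z/4240Z)^* ≅ (Z/16Z)^* × (Z/5Z)^* × (Z/53Z)^*. Each prime-power unit group is (Z/16Z)^* ≅ Z/2Z × Z/4Z; (Z/5Z)^* ≅ Z/4Z; (Z/53Z)^* ≅ Z/52Z. Hence Gal(Q(zeta_4240)/Q) ≅ Z/2Z × Z/4Z × Z/4Z × Z/52Z.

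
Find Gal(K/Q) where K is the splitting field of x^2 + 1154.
Gal(K/Q) = Z/2Z (cyclic of order 2)

x^2 + 1154 is irreducible over Q since -1154 is not a rational square. The splitting field Q(sqrt(-1154)) has degree 2 over Q, and its unique nontrivial automorphism is sqrt(-1154) ↦ -sqrt(-1154). Hence Gal(Q(sqrt(-1154))/Q) = Z/2Z.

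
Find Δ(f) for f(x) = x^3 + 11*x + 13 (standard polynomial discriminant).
Δ = -9887

For a depressed cubic x^3 + p x + q the discriminant is Δ = -4 p^3 - 27 q^2 = -4*(11)^3 - 27*(13)^2 = -5324 - 4563 = -9887.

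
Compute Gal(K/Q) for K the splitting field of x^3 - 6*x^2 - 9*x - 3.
Gal(K/Q) = A_3 (cyclic of order 3)

Compute the discriminant of x^3 + (-6)*x^2 + (-9)*x + (-3): Δ = 81. Since Δ is a perfect square (Δ = 9^2), the Galois group is contained in A_3. Irreducibility forces the group to be transitive on three roots, so Gal = A_3.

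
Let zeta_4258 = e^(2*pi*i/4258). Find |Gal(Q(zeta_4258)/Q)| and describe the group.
|Gal(Q(zeta_4258)/Q)| = phi(4258) = 2128; group ≅ (Z/4258Z)^* ≅ Z/2128Z

The n-th cyclotomic polynomial Φ_4258(x) is the minimal polynomial of zeta_4258 over Q and has degree phi(4258) = 2128. So Q(zeta_4258) is a degree-2128 Galois extension with Galois group (Z/4258Z)^*. By CRT, (Z/4258Z)^* ≅ (Z/2Z)^* × (Z/2129Z)^*. Each prime-power unit group is (Z/2Z)^* ≅ trivial group (order 1); (Z/2129Z)^* ≅ Z/2128Z. Hence Gal(Q(zeta_4258)/Q) ≅ Z/2128Z.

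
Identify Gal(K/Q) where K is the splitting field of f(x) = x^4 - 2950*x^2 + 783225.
Gal(K/Q) = Z/2Z (cyclic of order 2)

f factors as (x^2 - 295)(x^2 - 2655), so the splitting field is K = Q(sqrt(295), sqrt(2655)). The squarefree part of 295 is 295 and the squarefree part of 2655 is also 295, so sqrt(295) and sqrt(2655) are both rational multiples of sqrt(295). Hence Q(sqrt(295)) = Q(sqrt(2655)) = Q(sqrt(295)), and the splitting field collapses to a single degree-2 extension with Galois group Z/2Z.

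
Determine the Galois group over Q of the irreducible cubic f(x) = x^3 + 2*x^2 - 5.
Gal(K/Q) = S_3 (symmetric group of order 6)

Compute the discriminant of x^3 + (2)*x^2 + (0)*x + (-5): Δ = -515. Since Δ is not a rational square, the Galois group is not contained in A_3; it must be the full S_3 (irreducibility of the cubic rules out anything smaller).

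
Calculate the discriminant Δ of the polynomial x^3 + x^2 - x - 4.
Δ = -339

For x^3 + a x^2 + b x + c the discriminant is Δ = 18 a b c - 4 a^3 c + a^2 b^2 - 4 b^3 - 27 c^2.
Plug a = 1, b = -1, c = -4:
  18*(1)*(-1)*(-4) - 4*(1)^3*(-4) + (1)^2*(-1)^2 - 4*(-1)^3 - 27*(-4)^2
  = 72 + (16) + 1 + (4) + (-432)
  = -339.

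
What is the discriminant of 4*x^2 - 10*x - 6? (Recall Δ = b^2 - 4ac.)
Δ = 196

For a quadratic a x^2 + b x + c the discriminant is Δ = b^2 - 4ac = (-10)^2 - 4*(4)*(-6) = 100 - (-96) = 196.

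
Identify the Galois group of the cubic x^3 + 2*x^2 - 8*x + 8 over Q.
Gal(K/Q) = S_3 (symmetric group of order 6)

Compute the discriminant of x^3 + (2)*x^2 + (-8)*x + (8): Δ = -1984. Since Δ is not a rational square, the Galois group is not contained in A_3; it must be the full S_3 (irreducibility of the cubic rules out anything smaller).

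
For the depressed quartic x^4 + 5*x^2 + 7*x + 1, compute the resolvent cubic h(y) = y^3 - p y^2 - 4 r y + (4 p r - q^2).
h(y) = y^3 - 5*y^2 - 4*y - 29

Identify coefficients: p = 5, q = 7, r = 1.
Plug into h(y) = y^3 - p y^2 - 4 r y + (4 p r - q^2):
  h(y) = y^3 - (5) y^2 - 4*(1) y + (4*(5)*(1) - (7)^2)
       = y^3 + (-5) y^2 + (-4) y + (-29).
Simplifying: h(y) = y^3 - 5*y^2 - 4*y - 29.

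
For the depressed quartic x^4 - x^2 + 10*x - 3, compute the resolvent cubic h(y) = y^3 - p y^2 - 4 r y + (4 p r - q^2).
h(y) = y^3 + y^2 + 12*y - 88

Identify coefficients: p = -1, q = 10, r = -3.
Plug into h(y) = y^3 - p y^2 - 4 r y + (4 p r - q^2):
  h(y) = y^3 - (-1) y^2 - 4*(-3) y + (4*(-1)*(-3) - (10)^2)
       = y^3 + (1) y^2 + (12) y + (-88).
Simplifying: h(y) = y^3 + y^2 + 12*y - 88.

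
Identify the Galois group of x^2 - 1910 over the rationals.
Gal(K/Q) = Z/2Z (cyclic of order 2)

x^2 - 1910 is irreducible over Q since 1910 is not a rational square. The splitting field Q(sqrt(1910)) has degree 2 over Q, and its unique nontrivial automorphism is sqrt(1910) ↦ -sqrt(1910). Hence Gal(Q(sqrt(1910))/Q) = Z/2Z.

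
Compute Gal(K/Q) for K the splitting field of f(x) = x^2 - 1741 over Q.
Gal(K/Q) = Z/2Z (cyclic of order 2)

x^2 - 1741 is irreducible over Q since 1741 is not a rational square. The splitting field Q(sqrt(1741)) has degree 2 over Q, and its unique nontrivial automorphism is sqrt(1741) ↦ -sqrt(1741). Hence Gal(Q(sqrt(1741))/Q) = Z/2Z.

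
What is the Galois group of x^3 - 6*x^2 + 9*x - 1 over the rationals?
Gal(K/Q) = A_3 (cyclic of order 3)

Compute the discriminant of x^3 + (-6)*x^2 + (9)*x + (-1): Δ = 81. Since Δ is a perfect square (Δ = 9^2), the Galois group is contained in A_3. Irreducibility forces the group to be transitive on three roots, so Gal = A_3.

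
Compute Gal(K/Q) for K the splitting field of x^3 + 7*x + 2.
Gal(K/Q) = S_3 (symmetric group of order 6)

Compute the discriminant of x^3 + (0)*x^2 + (7)*x + (2): Δ = -1480. Since Δ is not a rational square, the Galois group is not contained in A_3; it must be the full S_3 (irreducibility of the cubic rules out anything smaller).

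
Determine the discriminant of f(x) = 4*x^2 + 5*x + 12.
Δ = -167

For a quadratic a x^2 + b x + c the discriminant is Δ = b^2 - 4ac = (5)^2 - 4*(4)*(12) = 25 - (192) = -167.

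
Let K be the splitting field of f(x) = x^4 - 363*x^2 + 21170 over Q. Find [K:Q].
[K:Q] = 4

f factors as (x^2 - 73)(x^2 - 290); the splitting field is K = Q(sqrt(73), sqrt(290)). Since 73, 290, and 21170 are all non-squares in Q, the three subfields Q(sqrt(73)), Q(sqrt(290)), Q(sqrt(21170)) are distinct degree-2 extensions, so [K:Q] = 4 (Klein four Galois group).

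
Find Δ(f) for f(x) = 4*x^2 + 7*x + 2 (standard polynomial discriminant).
Δ = 17

For a quadratic a x^2 + b x + c the discriminant is Δ = b^2 - 4ac = (7)^2 - 4*(4)*(2) = 49 - (32) = 17.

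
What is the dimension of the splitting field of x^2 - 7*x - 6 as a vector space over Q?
[K:Q] = 2

The discriminant of x^2 + (-7)*x + (-6) is b^2 - 4c = 49 - (-24) = 73. Since 73 is not a perfect square in Q, the polynomial is irreducible over Q. Its two roots generate a degree-2 extension, so [K:Q] = 2.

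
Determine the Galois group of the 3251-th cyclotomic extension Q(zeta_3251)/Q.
|Gal(Q(zeta_3251)/Q)| = phi(3251) = 3250; group ≅ (Z/3251Z)^* ≅ Z/3250Z

The n-th cyclotomic polynomial Φ_3251(x) is the minimal polynomial of zeta_3251 over Q and has degree phi(3251) = 3250. So Q(zeta_3251) is a degree-3250 Galois extension with Galois group (Z/3251Z)^*. (Z/3251Z)^* is cyclic since 3251 is an odd prime power (or 4). Hence Gal(Q(zeta_3251)/Q) ≅ Z/3250Z.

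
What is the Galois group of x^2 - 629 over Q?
Gal(K/Q) = Z/2Z (cyclic of order 2)

x^2 - 629 is irreducible over Q since 629 is not a rational square. The splitting field Q(sqrt(629)) has degree 2 over Q, and its unique nontrivial automorphism is sqrt(629) ↦ -sqrt(629). Hence Gal(Q(sqrt(629))/Q) = Z/2Z.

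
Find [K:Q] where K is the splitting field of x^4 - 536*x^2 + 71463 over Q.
[K:Q] = 4

f factors as (x^2 - 287)(x^2 - 249); the splitting field is K = Q(sqrt(287), sqrt(249)). Since 287, 249, and 71463 are all non-squares in Q, the three subfields Q(sqrt(287)), Q(sqrt(249)), Q(sqrt(71463)) are distinct degree-2 extensions, so [K:Q] = 4 (Klein four Galois group).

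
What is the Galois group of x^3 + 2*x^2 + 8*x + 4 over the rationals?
Gal(K/Q) = S_3 (symmetric group of order 6)

Compute the discriminant of x^3 + (2)*x^2 + (8)*x + (4): Δ = -1200. Since Δ is not a rational square, the Galois group is not contained in A_3; it must be the full S_3 (irreducibility of the cubic rules out anything smaller).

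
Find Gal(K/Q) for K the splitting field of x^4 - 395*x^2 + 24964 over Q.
Gal(K/Q) = Z/2Z (cyclic of order 2)

f factors as (x^2 - 79)(x^2 - 316), so the splitting field is K = Q(sqrt(79), sqrt(316)). The squarefree part of 79 is 79 and the squarefree part of 316 is also 79, so sqrt(79) and sqrt(316) are both rational multiples of sqrt(79). Hence Q(sqrt(79)) = Q(sqrt(316)) = Q(sqrt(79)), and the splitting field collapses to a single degree-2 extension with Galois group Z/2Z.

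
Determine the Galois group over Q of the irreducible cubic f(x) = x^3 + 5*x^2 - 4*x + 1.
Gal(K/Q) = S_3 (symmetric group of order 6)

Compute the discriminant of x^3 + (5)*x^2 + (-4)*x + (1): Δ = -231. Since Δ is not a rational square, the Galois group is not contained in A_3; it must be the full S_3 (irreducibility of the cubic rules out anything smaller).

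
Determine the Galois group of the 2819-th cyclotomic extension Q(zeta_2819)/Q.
|Gal(Q(zeta_2819)/Q)| = phi(2819) = 2818; group ≅ (Z/2819Z)^* ≅ Z/2818Z

The n-th cyclotomic polynomial Φ_2819(x) is the minimal polynomial of zeta_2819 over Q and has degree phi(2819) = 2818. So Q(zeta_2819) is a degree-2818 Galois extension with Galois group (Z/2819Z)^*. (Z/2819Z)^* is cyclic since 2819 is an odd prime power (or 4). Hence Gal(Q(zeta_2819)/Q) ≅ Z/2818Z.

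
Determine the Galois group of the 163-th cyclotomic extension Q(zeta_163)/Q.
|Gal(Q(zeta_163)/Q)| = phi(163) = 162; group ≅ (Z/163Z)^* ≅ Z/162Z

The n-th cyclotomic polynomial Φ_163(x) is the minimal polynomial of zeta_163 over Q and has degree phi(163) = 162. So Q(zeta_163) is a degree-162 Galois extension with Galois group (Z/163Z)^*. (Z/163Z)^* is cyclic since 163 is an odd prime power (or 4). Hence Gal(Q(zeta_163)/Q) ≅ Z/162Z.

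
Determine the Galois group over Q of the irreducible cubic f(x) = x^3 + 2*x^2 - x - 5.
Gal(K/Q) = S_3 (symmetric group of order 6)

Compute the discriminant of x^3 + (2)*x^2 + (-1)*x + (-5): Δ = -327. Since Δ is not a rational square, the Galois group is not contained in A_3; it must be the full S_3 (irreducibility of the cubic rules out anything smaller).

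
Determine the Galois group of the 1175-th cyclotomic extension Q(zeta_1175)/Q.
|Gal(Q(zeta_1175)/Q)| = phi(1175) = 920; group ≅ (Z/1175Z)^* ≅ Z/20Z × Z/46Z

The n-th cyclotomic polynomial Φ_1175(x) is the minimal polynomial of zeta_1175 over Q and has degree phi(1175) = 920. So Q(zeta_1175) is a degree-920 Galois extension with Galois group (Z/1175Z)^*. By CRT, (Z/1175Z)^* ≅ (Z/25Z)^* × (Z/47Z)^*. Each prime-power unit group is (Z/25Z)^* ≅ Z/20Z; (Z/47Z)^* ≅ Z/46Z. Hence Gal(Q(zeta_1175)/Q) ≅ Z/20Z × Z/46Z.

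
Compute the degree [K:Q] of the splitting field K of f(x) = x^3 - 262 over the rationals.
[K:Q] = 6

x^3 - 262 has one real root r = 262^(1/3) and two complex roots r*zeta_3, r*zeta_3^2 where zeta_3 = e^(2*pi*i/3). The splitting field is Q(r, zeta_3). [Q(r):Q] = 3 and [Q(zeta_3):Q] = 2 with gcd = 1, so [Q(r, zeta_3):Q] = 3 * 2 = 6.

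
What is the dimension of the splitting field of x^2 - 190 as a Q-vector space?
[K:Q] = 2

The polynomial x^2 - 190 is irreducible over Q since 190 is not a perfect square. Its splitting field is Q(sqrt(190)), which has degree 2 over Q.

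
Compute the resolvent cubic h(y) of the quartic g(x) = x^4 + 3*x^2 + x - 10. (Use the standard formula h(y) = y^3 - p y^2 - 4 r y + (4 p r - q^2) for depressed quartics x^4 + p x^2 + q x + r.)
h(y) = y^3 - 3*y^2 + 40*y - 121

Identify coefficients: p = 3, q = 1, r = -10.
Plug into h(y) = y^3 - p y^2 - 4 r y + (4 p r - q^2):
  h(y) = y^3 - (3) y^2 - 4*(-10) y + (4*(3)*(-10) - (1)^2)
       = y^3 + (-3) y^2 + (40) y + (-121).
Simplifying: h(y) = y^3 - 3*y^2 + 40*y - 121.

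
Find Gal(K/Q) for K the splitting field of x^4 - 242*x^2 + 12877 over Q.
Gal(K/Q) = V_4 (Klein four-group, Z/2Z × Z/2Z)

f factors as (x^2 - 79)(x^2 - 163), so the splitting field is K = Q(sqrt(79), sqrt(163)). The elements 79, 163, 12877 are all non-squares in Q, so sqrt(79) and sqrt(163) generate independent quadratic extensions. Thus [K:Q] = 4 and Gal(K/Q) is generated by the two order-2 automorphisms sqrt(79) ↦ -sqrt(79) and sqrt(163) ↦ -sqrt(163), giving V_4.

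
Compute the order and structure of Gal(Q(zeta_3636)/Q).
|Gal(Q(zeta_3636)/Q)| = phi(3636) = 1200; group ≅ (Z/3636Z)^* ≅ Z/2Z × Z/6Z × Z/100Z

The n-th cyclotomic polynomial Φ_3636(x) is the minimal polynomial of zeta_3636 over Q and has degree phi(3636) = 1200. So Q(zeta_3636) is a degree-1200 Galois extension with Galois group (Z/3636Z)^*. By CRT, (Z/3636Z)^* ≅ (Z/4Z)^* × (Z/9Z)^* × (Z/101Z)^*. Each prime-power unit group is (Z/4Z)^* ≅ Z/2Z; (Z/9Z)^* ≅ Z/6Z; (Z/101Z)^* ≅ Z/100Z. Hence Gal(Q(zeta_3636)/Q) ≅ Z/2Z × Z/6Z × Z/100Z.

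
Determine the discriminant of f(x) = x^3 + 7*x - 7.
Δ = -2695

For x^3 + a x^2 + b x + c the discriminant is Δ = 18 a b c - 4 a^3 c + a^2 b^2 - 4 b^3 - 27 c^2.
Plug a = 0, b = 7, c = -7:
  18*(0)*(7)*(-7) - 4*(0)^3*(-7) + (0)^2*(7)^2 - 4*(7)^3 - 27*(-7)^2
  = 0 + (0) + 0 + (-1372) + (-1323)
  = -2695.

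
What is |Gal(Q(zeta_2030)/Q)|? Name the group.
|Gal(Q(zeta_2030)/Q)| = phi(2030) = 672; group ≅ (Z/2030Z)^* ≅ Z/4Z × Z/6Z × Z/28Z

The n-th cyclotomic polynomial Φ_2030(x) is the minimal polynomial of zeta_2030 over Q and has degree phi(2030) = 672. So Q(zeta_2030) is a degree-672 Galois extension with Galois group (Z/2030Z)^*. By CRT, (Z/2030Z)^* ≅ (Z/2Z)^* × (Z/5Z)^* × (Z/7Z)^* × (Z/29Z)^*. Each prime-power unit group is (Z/2Z)^* ≅ trivial group (order 1); (Z/5Z)^* ≅ Z/4Z; (Z/7Z)^* ≅ Z/6Z; (Z/29Z)^* ≅ Z/28Z. Hence Gal(Q(zeta_2030)/Q) ≅ Z/4Z × Z/6Z × Z/28Z.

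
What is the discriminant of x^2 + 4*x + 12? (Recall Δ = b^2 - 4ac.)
Δ = -32

For a quadratic a x^2 + b x + c the discriminant is Δ = b^2 - 4ac = (4)^2 - 4*(1)*(12) = 16 - (48) = -32.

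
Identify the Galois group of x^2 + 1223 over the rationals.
Gal(K/Q) = Z/2Z (cyclic of order 2)

x^2 + 1223 is irreducible over Q since -1223 is not a rational square. The splitting field Q(sqrt(-1223)) has degree 2 over Q, and its unique nontrivial automorphism is sqrt(-1223) ↦ -sqrt(-1223). Hence Gal(Q(sqrt(-1223))/Q) = Z/2Z.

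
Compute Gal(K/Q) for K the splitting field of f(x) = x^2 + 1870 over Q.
Gal(K/Q) = Z/2Z (cyclic of order 2)

x^2 + 1870 is irreducible over Q since -1870 is not a rational square. The splitting field Q(sqrt(-1870)) has degree 2 over Q, and its unique nontrivial automorphism is sqrt(-1870) ↦ -sqrt(-1870). Hence Gal(Q(sqrt(-1870))/Q) = Z/2Z.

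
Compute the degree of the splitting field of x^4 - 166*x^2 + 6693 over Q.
[K:Q] = 4

f factors as (x^2 - 97)(x^2 - 69); the splitting field is K = Q(sqrt(97), sqrt(69)). Since 97, 69, and 6693 are all non-squares in Q, the three subfields Q(sqrt(97)), Q(sqrt(69)), Q(sqrt(6693)) are distinct degree-2 extensions, so [K:Q] = 4 (Klein four Galois group).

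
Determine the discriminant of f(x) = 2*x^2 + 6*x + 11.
Δ = -52

For a quadratic a x^2 + b x + c the discriminant is Δ = b^2 - 4ac = (6)^2 - 4*(2)*(11) = 36 - (88) = -52.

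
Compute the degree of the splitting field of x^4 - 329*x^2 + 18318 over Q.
[K:Q] = 4

f factors as (x^2 - 71)(x^2 - 258); the splitting field is K = Q(sqrt(71), sqrt(258)). Since 71, 258, and 18318 are all non-squares in Q, the three subfields Q(sqrt(71)), Q(sqrt(258)), Q(sqrt(18318)) are distinct degree-2 extensions, so [K:Q] = 4 (Klein four Galois group).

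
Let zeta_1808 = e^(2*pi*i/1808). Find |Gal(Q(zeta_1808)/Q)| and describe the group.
|Gal(Q(zeta_1808)/Q)| = phi(1808) = 896; group ≅ (Z/1808Z)^* ≅ Z/2Z × Z/4Z × Z/112Z

The n-th cyclotomic polynomial Φ_1808(x) is the minimal polynomial of zeta_1808 over Q and has degree phi(1808) = 896. So Q(zeta_1808) is a degree-896 Galois extension with Galois group (Z/1808Z)^*. By CRT, (Z/1808Z)^* ≅ (Z/16Z)^* × (Z/113Z)^*. Each prime-power unit group is (Z/16Z)^* ≅ Z/2Z × Z/4Z; (Z/113Z)^* ≅ Z/112Z. Hence Gal(Q(zeta_1808)/Q) ≅ Z/2Z × Z/4Z × Z/112Z.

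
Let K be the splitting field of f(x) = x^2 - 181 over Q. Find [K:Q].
[K:Q] = 2

The polynomial x^2 - 181 is irreducible over Q since 181 is not a perfect square. Its splitting field is Q(sqrt(181)), which has degree 2 over Q.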